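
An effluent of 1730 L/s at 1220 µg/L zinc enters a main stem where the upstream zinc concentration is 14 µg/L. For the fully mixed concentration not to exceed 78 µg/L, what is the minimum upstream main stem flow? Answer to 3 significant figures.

30900 L/s

Set C_mix = 78: (Q·14.00 + 1730·1220) / (Q + 1730) = 78
→ Q = 1730·(1220 − 78)/(78 − 14.00) = 30870 L/s.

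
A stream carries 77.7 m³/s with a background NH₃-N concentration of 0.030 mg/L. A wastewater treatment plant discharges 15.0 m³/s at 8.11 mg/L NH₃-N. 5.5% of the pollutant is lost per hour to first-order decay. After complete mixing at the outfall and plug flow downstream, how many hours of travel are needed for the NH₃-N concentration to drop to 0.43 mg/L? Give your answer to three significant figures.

20.1 h

Flow-weighted average: C = (77.70·0.03000 + 15.00·8.110) / 92.70 = 124.0/92.70 = 1.337 mg/L.
5.5%/h lost → k = −ln(1 − 0.055) = 0.05657 h⁻¹.
1.337·exp(−k·t) = 0.43 → t = ln(1.337/0.43)/k = 72210 s = 20.06 h.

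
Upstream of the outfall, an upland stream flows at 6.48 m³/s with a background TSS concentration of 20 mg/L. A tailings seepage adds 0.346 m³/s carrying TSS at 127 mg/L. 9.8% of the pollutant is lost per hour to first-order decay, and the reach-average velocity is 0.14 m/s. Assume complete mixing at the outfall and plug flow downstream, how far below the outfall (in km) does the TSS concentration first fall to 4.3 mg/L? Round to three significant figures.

Flow-weighted average: C = (6.480·20.00 + 0.3460·127.0) / 6.826 = 173.5/6.826 = 25.42 mg/L.
9.8%/h lost → k = −ln(1 − 0.098) = 0.1031 h⁻¹.
Set 25.42·exp(−k·t) = 4.3 → t = ln(25.42/4.3)/k = 62030 s = 17.23 h.
Distance = v·t = 0.14·62030 = 8684 m = 8.684 km.

8.68 km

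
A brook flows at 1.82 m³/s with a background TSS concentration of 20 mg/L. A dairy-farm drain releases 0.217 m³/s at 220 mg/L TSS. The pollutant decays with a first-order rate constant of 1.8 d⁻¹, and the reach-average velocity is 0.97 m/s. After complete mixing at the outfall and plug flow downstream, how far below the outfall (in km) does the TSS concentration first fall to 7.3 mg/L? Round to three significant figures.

Conservation of mass: C = (1.820·20.00 + 0.2170·220.0) / 2.037 = 84.14/2.037 = 41.31 mg/L.
Set 41.31·exp(−k·t) = 7.3 → t = ln(41.31/7.3)/k = 83190 s = 23.11 h.
Distance = v·t = 0.97·83190 = 80690 m = 80.69 km.

80.7 km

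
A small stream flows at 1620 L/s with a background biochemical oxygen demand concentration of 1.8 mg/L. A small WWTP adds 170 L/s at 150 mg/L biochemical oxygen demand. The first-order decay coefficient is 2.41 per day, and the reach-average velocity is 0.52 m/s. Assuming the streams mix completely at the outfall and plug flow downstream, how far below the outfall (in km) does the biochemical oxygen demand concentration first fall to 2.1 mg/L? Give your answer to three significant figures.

Mixed concentration C = ΣQC/ΣQ = (1620·1.800 + 170.0·150.0) / 1790 = 28420/1790 = 15.87 mg/L.
Set 15.87·exp(−k·t) = 2.1 → t = ln(15.87/2.1)/k = 72520 s = 20.14 h.
Distance = v·t = 0.52·72520 = 37710 m = 37.71 km.

37.7 km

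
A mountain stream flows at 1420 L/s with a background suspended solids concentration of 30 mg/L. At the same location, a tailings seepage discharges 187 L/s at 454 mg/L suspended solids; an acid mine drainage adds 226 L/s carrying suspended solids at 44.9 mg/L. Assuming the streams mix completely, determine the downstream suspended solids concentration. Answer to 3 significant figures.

75.1 mg/L

Flow-weighted average: C = (1420·30.00 + 187.0·454.0 + 226.0·44.90) / 1833 = 137600/1833 = 75.09 mg/L.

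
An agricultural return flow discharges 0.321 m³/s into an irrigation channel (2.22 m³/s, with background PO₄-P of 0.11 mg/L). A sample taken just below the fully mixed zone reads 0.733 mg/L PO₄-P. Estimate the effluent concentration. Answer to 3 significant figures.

Mass balance: 2.220·0.1100 + 0.3210·Cₑ = 2.541·0.7330
→ Cₑ = (2.541·0.7330 − 2.220·0.1100) / 0.3210 = 5.042 mg/L.

5.04 mg/L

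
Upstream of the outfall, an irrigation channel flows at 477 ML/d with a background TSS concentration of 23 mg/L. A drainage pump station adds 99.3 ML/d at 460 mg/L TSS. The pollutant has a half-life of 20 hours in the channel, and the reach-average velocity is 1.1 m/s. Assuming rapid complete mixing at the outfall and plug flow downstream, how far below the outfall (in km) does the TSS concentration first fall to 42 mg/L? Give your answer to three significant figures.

Mass balance: C = (477.0·23.00 + 99.30·460.0) / 576.3 = 56650/576.3 = 98.30 mg/L.
Half-life 20 h → k = ln 2 / 20 = 0.03466 h⁻¹ = 0.8318 d⁻¹.
Set 98.30·exp(−k·t) = 42 → t = ln(98.30/42)/k = 88330 s = 24.54 h.
Distance = v·t = 1.1·88330 = 97160 m = 97.16 km.

97.2 km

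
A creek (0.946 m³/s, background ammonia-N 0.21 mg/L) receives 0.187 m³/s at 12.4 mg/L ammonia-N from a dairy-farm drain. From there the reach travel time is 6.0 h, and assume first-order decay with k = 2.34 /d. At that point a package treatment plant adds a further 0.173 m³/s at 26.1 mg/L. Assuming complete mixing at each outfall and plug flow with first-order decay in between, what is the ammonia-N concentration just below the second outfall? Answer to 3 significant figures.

4.53 mg/L

Mass balance: C = (0.9460·0.2100 + 0.1870·12.40) / 1.133 = 2.517/1.133 = 2.222 mg/L; combined flow 1.133 m³/s.
Decay over the reach: 2.222·exp(−kt) = 2.222·0.5571 = 1.238 mg/L.
At the second outfall, C = (1.133·1.238 + 0.1730·26.10) / (1.133 + 0.1730) = 4.531 mg/L.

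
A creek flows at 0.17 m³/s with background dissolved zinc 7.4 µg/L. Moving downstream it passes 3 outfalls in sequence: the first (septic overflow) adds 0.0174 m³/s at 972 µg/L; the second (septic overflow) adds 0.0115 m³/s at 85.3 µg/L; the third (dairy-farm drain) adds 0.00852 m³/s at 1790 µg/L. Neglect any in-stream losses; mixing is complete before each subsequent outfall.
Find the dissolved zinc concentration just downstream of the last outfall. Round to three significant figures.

Outfall 1: combined Q = 0.1874 m³/s; C = (0.1700·7.400 + 0.01740·972.0)/0.1874 = 96.96 µg/L.
Outfall 2: combined Q = 0.1989 m³/s; C = (0.1874·96.96 + 0.01150·85.30)/0.1989 = 96.29 µg/L.
Outfall 3: combined Q = 0.2074 m³/s; C = (0.1989·96.29 + 0.008520·1790)/0.2074 = 165.9 µg/L.

166 µg/L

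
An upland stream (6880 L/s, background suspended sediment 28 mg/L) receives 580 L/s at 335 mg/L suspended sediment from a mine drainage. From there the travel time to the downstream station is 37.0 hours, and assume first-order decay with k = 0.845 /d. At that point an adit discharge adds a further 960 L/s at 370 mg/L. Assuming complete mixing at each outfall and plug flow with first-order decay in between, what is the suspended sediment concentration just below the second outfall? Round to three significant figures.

Conservation of mass: C = (6880·28.00 + 580.0·335.0) / 7460 = 386900/7460 = 51.87 mg/L; combined flow 7460 L/s.
After decay, C = 51.87 × e^(−kt) = 51.87 × 0.2718 = 14.10 mg/L.
At the second outfall, C = (7460·14.10 + 960.0·370.0) / (7460 + 960.0) = 54.68 mg/L.

54.7 mg/L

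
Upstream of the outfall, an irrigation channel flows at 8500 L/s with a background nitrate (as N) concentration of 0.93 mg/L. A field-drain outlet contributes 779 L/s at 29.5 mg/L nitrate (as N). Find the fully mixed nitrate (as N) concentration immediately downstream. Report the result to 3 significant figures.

3.33 mg/L

Mass balance: C = (8500·0.9300 + 779.0·29.50) / 9279 = 30890/9279 = 3.329 mg/L.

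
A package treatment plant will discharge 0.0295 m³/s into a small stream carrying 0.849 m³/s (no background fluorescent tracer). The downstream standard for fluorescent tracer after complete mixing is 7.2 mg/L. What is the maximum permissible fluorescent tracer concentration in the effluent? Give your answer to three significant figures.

At the limit, (Qr·Cr + Qe·Cₑ)/(Qr + Qe) = 7.2:
Cₑ = (0.8785·7.2 − 0.8490·0) / 0.02950 = 214.4 mg/L.

214 mg/L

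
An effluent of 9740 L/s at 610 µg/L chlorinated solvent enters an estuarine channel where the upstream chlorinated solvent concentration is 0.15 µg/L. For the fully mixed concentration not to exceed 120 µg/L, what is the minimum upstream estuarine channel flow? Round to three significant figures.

39800 L/s

Set C_mix = 120: (Q·0.1500 + 9740·610.0) / (Q + 9740) = 120
→ Q = 9740·(610.0 − 120)/(120 − 0.1500) = 39820 L/s.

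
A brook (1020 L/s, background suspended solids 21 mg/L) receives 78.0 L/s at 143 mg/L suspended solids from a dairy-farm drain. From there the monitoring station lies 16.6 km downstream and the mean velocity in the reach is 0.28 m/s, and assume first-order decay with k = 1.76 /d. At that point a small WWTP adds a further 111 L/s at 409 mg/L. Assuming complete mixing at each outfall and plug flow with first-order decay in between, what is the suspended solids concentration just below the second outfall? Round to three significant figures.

45.6 mg/L

Conservation of mass: C = (1020·21.00 + 78.00·143.0) / 1098 = 32570/1098 = 29.67 mg/L; combined flow 1098 L/s.
Travel time t = 16.6·1000 / 0.28 = 59290 s = 16.47 h.
After decay, C = 29.67 × e^(−kt) = 29.67 × 0.2989 = 8.867 mg/L.
Second outfall: C = (1098·8.867 + 111.0·409.0)/1209 = 45.60 mg/L.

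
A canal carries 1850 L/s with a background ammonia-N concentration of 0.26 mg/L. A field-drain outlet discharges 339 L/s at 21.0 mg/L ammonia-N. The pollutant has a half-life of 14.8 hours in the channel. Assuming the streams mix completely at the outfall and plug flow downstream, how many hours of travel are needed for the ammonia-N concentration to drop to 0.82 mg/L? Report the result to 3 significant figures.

Conservation of mass: C = (1850·0.2600 + 339.0·21.00) / 2189 = 7600/2189 = 3.472 mg/L.
Half-life 14.8 h → k = ln 2 / 14.8 = 0.04683 h⁻¹ = 1.124 d⁻¹.
3.472·exp(−k·t) = 0.82 → t = ln(3.472/0.82)/k = 110900 s = 30.81 h.

30.8 h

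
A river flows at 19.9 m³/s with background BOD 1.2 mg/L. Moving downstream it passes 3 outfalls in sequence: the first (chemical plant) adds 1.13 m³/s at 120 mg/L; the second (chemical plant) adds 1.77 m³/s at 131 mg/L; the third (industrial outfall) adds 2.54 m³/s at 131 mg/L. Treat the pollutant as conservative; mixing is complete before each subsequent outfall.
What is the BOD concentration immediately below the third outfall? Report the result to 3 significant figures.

28.6 mg/L

After outfall 1: Q = 19.90 + 1.130 = 21.03 m³/s; C = (19.90·1.200 + 1.130·120.0)/21.03 = 7.583 mg/L.
After outfall 2: Q = 21.03 + 1.770 = 22.80 m³/s; C = (21.03·7.583 + 1.770·131.0)/22.80 = 17.16 mg/L.
After outfall 3: Q = 22.80 + 2.540 = 25.34 m³/s; C = (22.80·17.16 + 2.540·131.0)/25.34 = 28.57 mg/L.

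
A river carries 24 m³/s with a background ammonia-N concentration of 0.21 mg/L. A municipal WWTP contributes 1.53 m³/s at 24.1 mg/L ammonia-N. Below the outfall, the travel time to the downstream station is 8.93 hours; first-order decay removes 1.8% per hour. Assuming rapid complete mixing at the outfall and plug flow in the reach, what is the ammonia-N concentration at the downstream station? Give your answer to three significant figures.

1.40 mg/L

Mixed concentration C = ΣQC/ΣQ = (24.00·0.2100 + 1.530·24.10) / 25.53 = 41.91/25.53 = 1.642 mg/L.
1.8%/h lost → k = −ln(1 − 0.018) = 0.01816 h⁻¹.
Applying C = C₀e^(−kt): 1.642 × 0.8503 = 1.396 mg/L.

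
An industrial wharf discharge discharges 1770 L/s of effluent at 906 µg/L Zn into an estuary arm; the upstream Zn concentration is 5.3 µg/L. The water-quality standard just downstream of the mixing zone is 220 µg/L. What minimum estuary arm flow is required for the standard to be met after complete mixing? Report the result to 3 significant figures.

Set C_mix = 220: (Q·5.300 + 1770·906.0) / (Q + 1770) = 220
→ Q = 1770·(906.0 − 220)/(220 − 5.300) = 5655 L/s.

5660 L/s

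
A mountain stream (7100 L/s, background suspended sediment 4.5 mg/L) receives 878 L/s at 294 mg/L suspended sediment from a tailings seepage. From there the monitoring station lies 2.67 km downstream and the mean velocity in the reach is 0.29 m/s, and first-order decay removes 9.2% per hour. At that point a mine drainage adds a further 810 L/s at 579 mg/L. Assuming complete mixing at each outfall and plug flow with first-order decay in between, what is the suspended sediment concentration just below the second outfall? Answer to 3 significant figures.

Mass balance: C = (7100·4.500 + 878.0·294.0) / 7978 = 290100/7978 = 36.36 mg/L; combined flow 7978 L/s.
Travel time t = 2.67·1000 / 0.29 = 9207 s = 2.557 h.
9.2%/h lost → k = −ln(1 − 0.092) = 0.09651 h⁻¹.
Applying C = C₀e^(−kt): 36.36 × 0.7813 = 28.41 mg/L.
At the second outfall, C = (7978·28.41 + 810.0·579.0) / (7978 + 810.0) = 79.16 mg/L.

79.2 mg/L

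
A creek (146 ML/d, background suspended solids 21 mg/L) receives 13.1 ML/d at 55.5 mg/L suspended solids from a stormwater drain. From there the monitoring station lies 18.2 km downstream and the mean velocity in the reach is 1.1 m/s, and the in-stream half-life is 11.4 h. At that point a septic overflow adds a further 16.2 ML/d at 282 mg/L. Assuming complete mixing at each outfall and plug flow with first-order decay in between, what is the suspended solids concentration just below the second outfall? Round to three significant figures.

Conservation of mass: C = (146.0·21.00 + 13.10·55.50) / 159.1 = 3793/159.1 = 23.84 mg/L; combined flow 159.1 ML/d.
Travel time t = 18.2·1000 / 1.1 = 16550 s = 4.596 h.
Half-life 11.4 h → k = ln 2 / 11.4 = 0.06080 h⁻¹ = 1.459 d⁻¹.
After decay, C = 23.84 × e^(−kt) = 23.84 × 0.7562 = 18.03 mg/L.
At the second outfall, C = (159.1·18.03 + 16.20·282.0) / (159.1 + 16.20) = 42.42 mg/L.

42.4 mg/L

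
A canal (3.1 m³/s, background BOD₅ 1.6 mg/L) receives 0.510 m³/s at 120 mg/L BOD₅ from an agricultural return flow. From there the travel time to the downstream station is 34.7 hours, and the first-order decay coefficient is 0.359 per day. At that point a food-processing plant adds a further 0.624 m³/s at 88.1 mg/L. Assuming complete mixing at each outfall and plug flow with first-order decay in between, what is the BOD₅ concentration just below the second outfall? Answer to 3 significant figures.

22.3 mg/L

After mixing, C = (3.100·1.600 + 0.5100·120.0) / 3.610 = 66.16/3.610 = 18.33 mg/L; combined flow 3.610 m³/s.
First-order decay: C = 18.33·exp(−k·t) = 18.33·0.5951 = 10.91 mg/L.
At the second outfall, C = (3.610·10.91 + 0.6240·88.10) / (3.610 + 0.6240) = 22.28 mg/L.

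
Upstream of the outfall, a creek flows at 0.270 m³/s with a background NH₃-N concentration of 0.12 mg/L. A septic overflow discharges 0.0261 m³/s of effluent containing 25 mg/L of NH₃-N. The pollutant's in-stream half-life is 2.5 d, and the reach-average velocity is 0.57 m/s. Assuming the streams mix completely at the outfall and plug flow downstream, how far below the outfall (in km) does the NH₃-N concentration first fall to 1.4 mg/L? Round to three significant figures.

Flow-weighted average: C = (0.2700·0.1200 + 0.02610·25.00) / 0.2961 = 0.6849/0.2961 = 2.313 mg/L.
Half-life 2.5 d → k = ln 2 / 2.5 = 0.2773 d⁻¹.
Set 2.313·exp(−k·t) = 1.4 → t = ln(2.313/1.4)/k = 156500 s = 43.46 h.
Distance = v·t = 0.57·156500 = 89190 m = 89.19 km.

89.2 km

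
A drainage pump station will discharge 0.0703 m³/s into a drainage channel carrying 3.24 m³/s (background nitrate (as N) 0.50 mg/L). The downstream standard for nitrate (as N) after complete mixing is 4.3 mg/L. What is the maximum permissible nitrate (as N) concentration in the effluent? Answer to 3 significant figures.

179 mg/L

At the limit, (Qr·Cr + Qe·Cₑ)/(Qr + Qe) = 4.3:
Cₑ = (3.310·4.3 − 3.240·0.5000) / 0.07030 = 179.4 mg/L.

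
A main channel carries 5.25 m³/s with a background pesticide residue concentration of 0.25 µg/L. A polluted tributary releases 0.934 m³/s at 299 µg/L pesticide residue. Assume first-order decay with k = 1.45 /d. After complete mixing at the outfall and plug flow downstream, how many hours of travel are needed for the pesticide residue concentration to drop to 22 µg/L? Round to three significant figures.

12.0 h

Mass balance: C = (5.250·0.2500 + 0.9340·299.0) / 6.184 = 280.6/6.184 = 45.37 µg/L.
45.37·exp(−k·t) = 22 → t = ln(45.37/22)/k = 43130 s = 11.98 h.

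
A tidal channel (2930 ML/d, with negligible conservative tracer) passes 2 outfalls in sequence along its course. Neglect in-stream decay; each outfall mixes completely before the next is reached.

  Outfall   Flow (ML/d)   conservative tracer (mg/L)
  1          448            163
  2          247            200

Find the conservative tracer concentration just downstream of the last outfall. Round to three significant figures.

Below outfall 1: Q → 3378 ML/d, C = (2930·0 + 448.0·163.0)/3378 = 21.62 mg/L.
Below outfall 2: Q → 3625 ML/d, C = (3378·21.62 + 247.0·200.0)/3625 = 33.77 mg/L.

33.8 mg/L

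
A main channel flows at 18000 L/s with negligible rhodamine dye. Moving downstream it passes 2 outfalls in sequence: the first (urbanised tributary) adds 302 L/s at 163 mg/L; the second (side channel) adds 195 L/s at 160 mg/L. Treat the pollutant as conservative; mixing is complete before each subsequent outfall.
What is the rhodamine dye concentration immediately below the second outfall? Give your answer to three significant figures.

4.35 mg/L

Below outfall 1: Q → 18300 L/s, C = (18000·0 + 302.0·163.0)/18300 = 2.690 mg/L.
Below outfall 2: Q → 18500 L/s, C = (18300·2.690 + 195.0·160.0)/18500 = 4.348 mg/L.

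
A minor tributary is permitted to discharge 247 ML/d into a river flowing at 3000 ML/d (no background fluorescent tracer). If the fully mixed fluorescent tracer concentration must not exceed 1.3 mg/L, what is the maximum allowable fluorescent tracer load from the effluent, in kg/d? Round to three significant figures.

Mass balance at the limit: 3000·0 + 247.0·Cₑ = 3247·1.3 → Cₑ = 17.09 mg/L.
247.0 ML/d = 2.859 m³/s. Load = 2.859 m³/s × 17.09 g/m³ × 86 400 s/d = 4221 kg/d.

4220 kg/d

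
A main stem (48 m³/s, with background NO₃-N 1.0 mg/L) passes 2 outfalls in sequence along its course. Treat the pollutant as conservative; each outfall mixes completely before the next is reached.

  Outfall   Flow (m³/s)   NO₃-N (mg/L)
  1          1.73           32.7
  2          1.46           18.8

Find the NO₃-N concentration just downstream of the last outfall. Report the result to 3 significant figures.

After outfall 1: Q = 48.00 + 1.730 = 49.73 m³/s; C = (48.00·1.000 + 1.730·32.70)/49.73 = 2.103 mg/L.
After outfall 2: Q = 49.73 + 1.460 = 51.19 m³/s; C = (49.73·2.103 + 1.460·18.80)/51.19 = 2.579 mg/L.

2.58 mg/L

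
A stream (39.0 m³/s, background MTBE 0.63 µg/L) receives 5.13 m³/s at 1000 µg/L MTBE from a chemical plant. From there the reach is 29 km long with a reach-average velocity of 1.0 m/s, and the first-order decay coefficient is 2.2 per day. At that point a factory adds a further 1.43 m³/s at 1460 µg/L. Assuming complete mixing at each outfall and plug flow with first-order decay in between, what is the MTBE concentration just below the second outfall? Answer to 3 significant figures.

99.9 µg/L

Mixed concentration C = ΣQC/ΣQ = (39.00·0.6300 + 5.130·1000) / 44.13 = 5155/44.13 = 116.8 µg/L; combined flow 44.13 m³/s.
Travel time t = 29·1000 / 1.0 = 29000 s = 8.056 h.
Applying C = C₀e^(−kt): 116.8 × 0.4779 = 55.82 µg/L.
Second outfall: C = (44.13·55.82 + 1.430·1460)/45.56 = 99.89 µg/L.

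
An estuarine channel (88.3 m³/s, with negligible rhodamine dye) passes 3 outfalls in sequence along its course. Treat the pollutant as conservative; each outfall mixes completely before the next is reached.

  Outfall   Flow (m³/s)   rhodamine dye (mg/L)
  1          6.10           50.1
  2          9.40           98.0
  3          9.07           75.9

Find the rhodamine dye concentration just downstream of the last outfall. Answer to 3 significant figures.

17.0 mg/L

Below outfall 1: Q → 94.40 m³/s, C = (88.30·0 + 6.100·50.10)/94.40 = 3.237 mg/L.
Below outfall 2: Q → 103.8 m³/s, C = (94.40·3.237 + 9.400·98.00)/103.8 = 11.82 mg/L.
Below outfall 3: Q → 112.9 m³/s, C = (103.8·11.82 + 9.070·75.90)/112.9 = 16.97 mg/L.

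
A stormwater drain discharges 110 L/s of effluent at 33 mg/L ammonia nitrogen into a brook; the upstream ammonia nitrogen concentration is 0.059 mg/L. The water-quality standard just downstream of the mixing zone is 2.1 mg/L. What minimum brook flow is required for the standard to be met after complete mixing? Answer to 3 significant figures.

1670 L/s

Set C_mix = 2.1: (Q·0.05900 + 110.0·33.00) / (Q + 110.0) = 2.1
→ Q = 110.0·(33.00 − 2.1)/(2.1 − 0.05900) = 1665 L/s.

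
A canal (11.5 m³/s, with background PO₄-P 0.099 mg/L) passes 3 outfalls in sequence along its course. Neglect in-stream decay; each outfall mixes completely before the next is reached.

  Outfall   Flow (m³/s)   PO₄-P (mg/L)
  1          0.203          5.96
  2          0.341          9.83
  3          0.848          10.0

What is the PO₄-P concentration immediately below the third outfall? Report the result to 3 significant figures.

1.10 mg/L

Outfall 1: combined Q = 11.70 m³/s; C = (11.50·0.09900 + 0.2030·5.960)/11.70 = 0.2007 mg/L.
Outfall 2: combined Q = 12.04 m³/s; C = (11.70·0.2007 + 0.3410·9.830)/12.04 = 0.4733 mg/L.
Outfall 3: combined Q = 12.89 m³/s; C = (12.04·0.4733 + 0.8480·10.00)/12.89 = 1.100 mg/L.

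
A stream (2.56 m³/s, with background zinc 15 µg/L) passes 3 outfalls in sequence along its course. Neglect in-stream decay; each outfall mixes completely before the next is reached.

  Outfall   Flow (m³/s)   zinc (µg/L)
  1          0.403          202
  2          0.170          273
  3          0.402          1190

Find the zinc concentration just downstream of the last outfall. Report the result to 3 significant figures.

182 µg/L

After outfall 1: Q = 2.560 + 0.4030 = 2.963 m³/s; C = (2.560·15.00 + 0.4030·202.0)/2.963 = 40.43 µg/L.
After outfall 2: Q = 2.963 + 0.1700 = 3.133 m³/s; C = (2.963·40.43 + 0.1700·273.0)/3.133 = 53.05 µg/L.
After outfall 3: Q = 3.133 + 0.4020 = 3.535 m³/s; C = (3.133·53.05 + 0.4020·1190)/3.535 = 182.3 µg/L.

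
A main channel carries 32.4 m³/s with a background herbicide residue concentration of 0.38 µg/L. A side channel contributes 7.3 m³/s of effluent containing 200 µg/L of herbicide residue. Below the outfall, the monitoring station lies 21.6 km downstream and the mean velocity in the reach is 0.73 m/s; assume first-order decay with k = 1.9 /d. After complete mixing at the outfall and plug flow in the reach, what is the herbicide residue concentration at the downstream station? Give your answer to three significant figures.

19.3 µg/L

Conservation of mass: C = (32.40·0.3800 + 7.300·200.0) / 39.70 = 1472/39.70 = 37.09 µg/L.
Travel time t = 21.6·1000 / 0.73 = 29590 s = 8.219 h.
Decay over the reach: 37.09·exp(−kt) = 37.09·0.5217 = 19.35 µg/L.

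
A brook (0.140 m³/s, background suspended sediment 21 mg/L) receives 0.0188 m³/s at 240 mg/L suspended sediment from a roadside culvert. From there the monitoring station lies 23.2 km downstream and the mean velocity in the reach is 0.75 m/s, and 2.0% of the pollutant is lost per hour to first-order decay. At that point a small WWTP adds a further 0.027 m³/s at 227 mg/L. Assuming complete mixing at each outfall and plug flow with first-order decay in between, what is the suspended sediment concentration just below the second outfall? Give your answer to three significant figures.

Conservation of mass: C = (0.1400·21.00 + 0.01880·240.0) / 0.1588 = 7.452/0.1588 = 46.93 mg/L; combined flow 0.1588 m³/s.
Travel time t = 23.2·1000 / 0.75 = 30930 s = 8.593 h.
2.0%/h lost → k = −ln(1 − 0.02) = 0.02020 h⁻¹.
Decay over the reach: 46.93·exp(−kt) = 46.93·0.8406 = 39.45 mg/L.
Second outfall: C = (0.1588·39.45 + 0.02700·227.0)/0.1858 = 66.70 mg/L.

66.7 mg/L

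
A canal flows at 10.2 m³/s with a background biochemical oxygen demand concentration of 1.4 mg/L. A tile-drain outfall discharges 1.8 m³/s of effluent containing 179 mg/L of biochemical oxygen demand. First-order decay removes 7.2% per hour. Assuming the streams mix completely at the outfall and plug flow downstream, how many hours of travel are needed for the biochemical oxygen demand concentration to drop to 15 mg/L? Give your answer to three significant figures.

8.37 h

Conservation of mass: C = (10.20·1.400 + 1.800·179.0) / 12.00 = 336.5/12.00 = 28.04 mg/L.
7.2%/h lost → k = −ln(1 − 0.072) = 0.07472 h⁻¹.
28.04·exp(−k·t) = 15 → t = ln(28.04/15)/k = 30140 s = 8.372 h.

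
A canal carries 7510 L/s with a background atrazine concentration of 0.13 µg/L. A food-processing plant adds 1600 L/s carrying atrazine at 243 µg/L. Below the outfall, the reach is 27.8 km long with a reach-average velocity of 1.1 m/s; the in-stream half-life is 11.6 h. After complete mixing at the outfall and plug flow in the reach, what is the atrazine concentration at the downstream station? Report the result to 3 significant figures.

Flow-weighted average: C = (7510·0.1300 + 1600·243.0) / 9110 = 389800/9110 = 42.79 µg/L.
Travel time t = 27.8·1000 / 1.1 = 25270 s = 7.020 h.
Half-life 11.6 h → k = ln 2 / 11.6 = 0.05975 h⁻¹ = 1.434 d⁻¹.
First-order decay: C = 42.79·exp(−k·t) = 42.79·0.6574 = 28.13 µg/L.

28.1 µg/L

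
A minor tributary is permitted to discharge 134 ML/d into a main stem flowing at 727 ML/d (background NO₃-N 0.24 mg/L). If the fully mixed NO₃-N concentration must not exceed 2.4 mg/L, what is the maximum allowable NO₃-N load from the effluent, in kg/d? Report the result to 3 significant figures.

1890 kg/d

Mass balance at the limit: 727.0·0.2400 + 134.0·Cₑ = 861.0·2.4 → Cₑ = 14.12 mg/L.
134.0 ML/d = 1.551 m³/s. Load = 1.551 m³/s × 14.12 g/m³ × 86 400 s/d = 1892 kg/d.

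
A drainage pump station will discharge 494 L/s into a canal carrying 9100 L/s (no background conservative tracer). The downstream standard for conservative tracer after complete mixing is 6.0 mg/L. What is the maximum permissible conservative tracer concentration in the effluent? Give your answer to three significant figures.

At the limit, (Qr·Cr + Qe·Cₑ)/(Qr + Qe) = 6.0:
Cₑ = (9594·6.0 − 9100·0) / 494.0 = 116.5 mg/L.

117 mg/L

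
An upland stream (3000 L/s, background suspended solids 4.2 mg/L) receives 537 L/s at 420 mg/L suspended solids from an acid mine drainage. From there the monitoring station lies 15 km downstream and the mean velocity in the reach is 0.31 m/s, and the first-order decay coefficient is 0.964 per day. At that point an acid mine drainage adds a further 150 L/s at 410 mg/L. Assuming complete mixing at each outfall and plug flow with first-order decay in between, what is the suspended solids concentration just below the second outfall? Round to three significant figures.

Mass balance: C = (3000·4.200 + 537.0·420.0) / 3537 = 238100/3537 = 67.33 mg/L; combined flow 3537 L/s.
Travel time t = 15·1000 / 0.31 = 48390 s = 13.44 h.
Decay over the reach: 67.33·exp(−kt) = 67.33·0.5828 = 39.24 mg/L.
Second outfall: C = (3537·39.24 + 150.0·410.0)/3687 = 54.32 mg/L.

54.3 mg/L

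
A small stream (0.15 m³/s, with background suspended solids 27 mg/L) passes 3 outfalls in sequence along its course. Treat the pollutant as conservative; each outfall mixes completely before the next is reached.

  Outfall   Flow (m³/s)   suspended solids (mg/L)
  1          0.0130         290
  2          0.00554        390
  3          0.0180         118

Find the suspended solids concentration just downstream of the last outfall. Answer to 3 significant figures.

Below outfall 1: Q → 0.1630 m³/s, C = (0.1500·27.00 + 0.01300·290.0)/0.1630 = 47.98 mg/L.
Below outfall 2: Q → 0.1685 m³/s, C = (0.1630·47.98 + 0.005540·390.0)/0.1685 = 59.22 mg/L.
Below outfall 3: Q → 0.1865 m³/s, C = (0.1685·59.22 + 0.01800·118.0)/0.1865 = 64.89 mg/L.

64.9 mg/L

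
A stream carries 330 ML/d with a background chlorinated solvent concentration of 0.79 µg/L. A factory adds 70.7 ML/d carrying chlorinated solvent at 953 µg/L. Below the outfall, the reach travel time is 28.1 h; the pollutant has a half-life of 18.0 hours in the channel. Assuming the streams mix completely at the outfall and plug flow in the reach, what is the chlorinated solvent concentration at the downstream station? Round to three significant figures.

57.2 µg/L

Mass balance: C = (330.0·0.7900 + 70.70·953.0) / 400.7 = 67640/400.7 = 168.8 µg/L.
Half-life 18.0 h → k = ln 2 / 18.0 = 0.03851 h⁻¹ = 0.9242 d⁻¹.
First-order decay: C = 168.8·exp(−k·t) = 168.8·0.3389 = 57.20 µg/L.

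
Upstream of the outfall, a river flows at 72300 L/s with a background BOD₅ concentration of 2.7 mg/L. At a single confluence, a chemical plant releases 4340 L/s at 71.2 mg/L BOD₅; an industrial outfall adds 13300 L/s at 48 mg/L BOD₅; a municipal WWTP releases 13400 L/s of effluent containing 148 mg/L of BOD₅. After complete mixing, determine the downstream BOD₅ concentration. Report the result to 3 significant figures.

30.2 mg/L

Conservation of mass: C = (72300·2.700 + 4340·71.20 + 13300·48.00 + 13400·148.0) / 103300 = 3126000/103300 = 30.25 mg/L.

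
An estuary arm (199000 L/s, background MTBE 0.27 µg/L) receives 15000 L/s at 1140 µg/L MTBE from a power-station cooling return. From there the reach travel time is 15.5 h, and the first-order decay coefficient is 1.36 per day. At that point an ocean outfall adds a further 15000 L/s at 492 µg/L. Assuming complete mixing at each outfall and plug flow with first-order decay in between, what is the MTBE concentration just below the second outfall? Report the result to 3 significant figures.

Mass balance: C = (199000·0.2700 + 15000·1140) / 214000 = 17150000/214000 = 80.16 µg/L; combined flow 214000 L/s.
Applying C = C₀e^(−kt): 80.16 × 0.4155 = 33.30 µg/L.
Second outfall: C = (214000·33.30 + 15000·492.0)/229000 = 63.35 µg/L.

63.3 µg/L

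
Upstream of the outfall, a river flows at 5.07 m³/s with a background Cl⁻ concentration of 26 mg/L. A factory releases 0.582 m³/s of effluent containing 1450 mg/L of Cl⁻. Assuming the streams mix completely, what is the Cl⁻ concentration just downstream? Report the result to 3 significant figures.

Mixed concentration C = ΣQC/ΣQ = (5.070·26.00 + 0.5820·1450) / 5.652 = 975.7/5.652 = 172.6 mg/L.

173 mg/L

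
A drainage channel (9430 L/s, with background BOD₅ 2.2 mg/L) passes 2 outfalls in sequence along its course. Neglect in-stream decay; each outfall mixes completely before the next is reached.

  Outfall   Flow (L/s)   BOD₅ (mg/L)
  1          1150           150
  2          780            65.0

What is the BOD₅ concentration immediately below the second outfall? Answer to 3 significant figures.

21.5 mg/L

After outfall 1: Q = 9430 + 1150 = 10580 L/s; C = (9430·2.200 + 1150·150.0)/10580 = 18.27 mg/L.
After outfall 2: Q = 10580 + 780.0 = 11360 L/s; C = (10580·18.27 + 780.0·65.00)/11360 = 21.47 mg/L.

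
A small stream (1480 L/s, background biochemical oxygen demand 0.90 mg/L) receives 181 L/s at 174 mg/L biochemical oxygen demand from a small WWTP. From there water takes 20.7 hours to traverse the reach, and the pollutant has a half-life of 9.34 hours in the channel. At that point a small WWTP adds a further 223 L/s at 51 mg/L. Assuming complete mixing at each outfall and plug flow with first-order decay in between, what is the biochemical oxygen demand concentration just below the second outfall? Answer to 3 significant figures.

9.79 mg/L

Conservation of mass: C = (1480·0.9000 + 181.0·174.0) / 1661 = 32830/1661 = 19.76 mg/L; combined flow 1661 L/s.
Half-life 9.34 h → k = ln 2 / 9.34 = 0.07421 h⁻¹ = 1.781 d⁻¹.
First-order decay: C = 19.76·exp(−k·t) = 19.76·0.2152 = 4.253 mg/L.
Second outfall: C = (1661·4.253 + 223.0·51.00)/1884 = 9.786 mg/L.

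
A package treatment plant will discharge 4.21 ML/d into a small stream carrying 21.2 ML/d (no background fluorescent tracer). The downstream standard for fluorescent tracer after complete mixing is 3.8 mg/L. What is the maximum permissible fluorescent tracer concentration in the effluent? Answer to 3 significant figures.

22.9 mg/L

At the limit, (Qr·Cr + Qe·Cₑ)/(Qr + Qe) = 3.8:
Cₑ = (25.41·3.8 − 21.20·0) / 4.210 = 22.94 mg/L.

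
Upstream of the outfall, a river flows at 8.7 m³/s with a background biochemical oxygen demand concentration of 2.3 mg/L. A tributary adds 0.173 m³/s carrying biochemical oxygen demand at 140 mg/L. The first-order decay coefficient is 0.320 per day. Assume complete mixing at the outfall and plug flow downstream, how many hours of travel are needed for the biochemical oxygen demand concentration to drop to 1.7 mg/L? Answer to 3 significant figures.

80.7 h

After mixing, C = (8.700·2.300 + 0.1730·140.0) / 8.873 = 44.23/8.873 = 4.985 mg/L.
4.985·exp(−k·t) = 1.7 → t = ln(4.985/1.7)/k = 290500 s = 80.68 h.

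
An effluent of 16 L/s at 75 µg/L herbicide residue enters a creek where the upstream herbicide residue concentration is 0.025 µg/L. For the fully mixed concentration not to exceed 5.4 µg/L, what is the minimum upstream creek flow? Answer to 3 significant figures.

Set C_mix = 5.4: (Q·0.02500 + 16.00·75.00) / (Q + 16.00) = 5.4
→ Q = 16.00·(75.00 − 5.4)/(5.4 − 0.02500) = 207.2 L/s.

207 L/s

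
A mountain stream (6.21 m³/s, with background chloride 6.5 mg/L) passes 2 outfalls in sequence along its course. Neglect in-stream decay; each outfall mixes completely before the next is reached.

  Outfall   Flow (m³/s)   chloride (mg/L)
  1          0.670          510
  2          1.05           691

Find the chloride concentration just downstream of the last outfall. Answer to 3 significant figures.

140 mg/L

After outfall 1: Q = 6.210 + 0.6700 = 6.880 m³/s; C = (6.210·6.500 + 0.6700·510.0)/6.880 = 55.53 mg/L.
After outfall 2: Q = 6.880 + 1.050 = 7.930 m³/s; C = (6.880·55.53 + 1.050·691.0)/7.930 = 139.7 mg/L.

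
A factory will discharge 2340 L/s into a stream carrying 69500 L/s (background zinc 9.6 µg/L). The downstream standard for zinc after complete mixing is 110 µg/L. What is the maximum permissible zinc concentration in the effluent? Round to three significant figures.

At the limit, (Qr·Cr + Qe·Cₑ)/(Qr + Qe) = 110:
Cₑ = (71840·110 − 69500·9.600) / 2340 = 3092 µg/L.

3090 µg/L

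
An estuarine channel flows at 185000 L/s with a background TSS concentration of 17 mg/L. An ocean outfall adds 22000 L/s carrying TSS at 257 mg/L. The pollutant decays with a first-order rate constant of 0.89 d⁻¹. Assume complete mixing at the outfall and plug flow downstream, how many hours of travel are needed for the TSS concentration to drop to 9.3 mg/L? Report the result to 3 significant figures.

After mixing, C = (185000·17.00 + 22000·257.0) / 207000 = 8799000/207000 = 42.51 mg/L.
42.51·exp(−k·t) = 9.3 → t = ln(42.51/9.3)/k = 147500 s = 40.98 h.

41.0 h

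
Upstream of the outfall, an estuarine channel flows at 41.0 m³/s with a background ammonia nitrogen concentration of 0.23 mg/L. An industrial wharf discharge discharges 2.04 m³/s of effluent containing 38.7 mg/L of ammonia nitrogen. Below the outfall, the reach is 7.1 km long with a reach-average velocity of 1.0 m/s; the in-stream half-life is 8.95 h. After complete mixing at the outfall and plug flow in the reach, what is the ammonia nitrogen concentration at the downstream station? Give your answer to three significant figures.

1.76 mg/L

After mixing, C = (41.00·0.2300 + 2.040·38.70) / 43.04 = 88.38/43.04 = 2.053 mg/L.
Travel time t = 7.1·1000 / 1.0 = 7100 s = 1.972 h.
Half-life 8.95 h → k = ln 2 / 8.95 = 0.07745 h⁻¹ = 1.859 d⁻¹.
First-order decay: C = 2.053·exp(−k·t) = 2.053·0.8584 = 1.763 mg/L.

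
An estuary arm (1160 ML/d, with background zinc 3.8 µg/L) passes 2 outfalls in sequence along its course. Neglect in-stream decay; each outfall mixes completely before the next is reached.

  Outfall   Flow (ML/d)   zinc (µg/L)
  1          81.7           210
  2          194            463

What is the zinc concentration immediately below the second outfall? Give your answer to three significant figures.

77.6 µg/L

Outfall 1: combined Q = 1242 ML/d; C = (1160·3.800 + 81.70·210.0)/1242 = 17.37 µg/L.
Outfall 2: combined Q = 1436 ML/d; C = (1242·17.37 + 194.0·463.0)/1436 = 77.58 µg/L.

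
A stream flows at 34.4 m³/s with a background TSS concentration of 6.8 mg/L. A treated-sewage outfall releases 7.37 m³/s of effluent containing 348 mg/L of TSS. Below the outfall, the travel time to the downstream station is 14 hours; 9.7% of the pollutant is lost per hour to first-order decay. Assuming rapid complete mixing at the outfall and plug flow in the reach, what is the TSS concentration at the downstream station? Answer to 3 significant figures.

Conservation of mass: C = (34.40·6.800 + 7.370·348.0) / 41.77 = 2799/41.77 = 67.00 mg/L.
9.7%/h lost → k = −ln(1 − 0.097) = 0.1020 h⁻¹.
After decay, C = 67.00 × e^(−kt) = 67.00 × 0.2397 = 16.06 mg/L.

16.1 mg/L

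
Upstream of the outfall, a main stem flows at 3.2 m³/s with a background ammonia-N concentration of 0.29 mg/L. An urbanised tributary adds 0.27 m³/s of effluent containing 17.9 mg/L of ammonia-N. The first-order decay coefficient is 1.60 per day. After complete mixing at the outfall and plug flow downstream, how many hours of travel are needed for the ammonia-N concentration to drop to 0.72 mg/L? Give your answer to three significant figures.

12.5 h

After mixing, C = (3.200·0.2900 + 0.2700·17.90) / 3.470 = 5.761/3.470 = 1.660 mg/L.
1.660·exp(−k·t) = 0.72 → t = ln(1.660/0.72)/k = 45110 s = 12.53 h.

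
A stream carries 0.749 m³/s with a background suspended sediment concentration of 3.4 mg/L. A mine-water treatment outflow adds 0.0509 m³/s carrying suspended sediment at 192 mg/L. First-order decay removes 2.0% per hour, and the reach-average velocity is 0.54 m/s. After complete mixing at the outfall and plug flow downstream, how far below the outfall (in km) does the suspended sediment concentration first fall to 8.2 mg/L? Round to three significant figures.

60.7 km

After mixing, C = (0.7490·3.400 + 0.05090·192.0) / 0.7999 = 12.32/0.7999 = 15.40 mg/L.
2.0%/h lost → k = −ln(1 − 0.02) = 0.02020 h⁻¹.
Set 15.40·exp(−k·t) = 8.2 → t = ln(15.40/8.2)/k = 112300 s = 31.20 h.
Distance = v·t = 0.54·112300 = 60650 m = 60.65 km.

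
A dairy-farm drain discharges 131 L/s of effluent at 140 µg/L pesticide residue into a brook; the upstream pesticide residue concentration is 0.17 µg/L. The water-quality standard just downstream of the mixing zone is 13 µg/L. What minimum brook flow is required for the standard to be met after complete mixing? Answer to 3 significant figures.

1300 L/s

Set C_mix = 13: (Q·0.1700 + 131.0·140.0) / (Q + 131.0) = 13
→ Q = 131.0·(140.0 − 13)/(13 − 0.1700) = 1297 L/s.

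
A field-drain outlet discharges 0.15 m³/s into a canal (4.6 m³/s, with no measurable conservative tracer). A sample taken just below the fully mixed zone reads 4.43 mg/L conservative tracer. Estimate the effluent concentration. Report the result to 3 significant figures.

Mass balance: 4.600·0 + 0.1500·Cₑ = 4.750·4.430
→ Cₑ = (4.750·4.430 − 4.600·0) / 0.1500 = 140.3 mg/L.

140 mg/L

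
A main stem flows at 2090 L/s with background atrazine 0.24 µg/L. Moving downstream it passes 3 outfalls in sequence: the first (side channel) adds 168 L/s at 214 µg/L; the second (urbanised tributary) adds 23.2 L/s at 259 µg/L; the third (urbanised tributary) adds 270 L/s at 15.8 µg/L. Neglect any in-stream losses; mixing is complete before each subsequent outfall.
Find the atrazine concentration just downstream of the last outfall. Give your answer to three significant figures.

Below outfall 1: Q → 2258 L/s, C = (2090·0.2400 + 168.0·214.0)/2258 = 16.14 µg/L.
Below outfall 2: Q → 2281 L/s, C = (2258·16.14 + 23.20·259.0)/2281 = 18.61 µg/L.
Below outfall 3: Q → 2551 L/s, C = (2281·18.61 + 270.0·15.80)/2551 = 18.32 µg/L.

18.3 µg/L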